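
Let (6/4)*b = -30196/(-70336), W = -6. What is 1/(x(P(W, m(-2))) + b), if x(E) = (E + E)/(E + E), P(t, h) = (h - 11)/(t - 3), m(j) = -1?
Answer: 26376/33925 ≈ 0.77748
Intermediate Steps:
P(t, h) = (-11 + h)/(-3 + t)
x(E) = 1 (x(E) = (2*E)/((2*E)) = (2*E)*(1/(2*E)) = 1)
b = 7549/26376 (b = 2*(-30196/(-70336))/3 = 2*(-30196*(-1/70336))/3 = (2/3)*(7549/17584) = 7549/26376 ≈ 0.28621)
1/(x(P(W, m(-2))) + b) = 1/(1 + 7549/26376) = 1/(33925/26376) = 26376/33925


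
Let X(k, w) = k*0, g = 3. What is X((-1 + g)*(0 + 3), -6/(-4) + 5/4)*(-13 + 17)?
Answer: 0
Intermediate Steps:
X(k, w) = 0
X((-1 + g)*(0 + 3), -6/(-4) + 5/4)*(-13 + 17) = 0*(-13 + 17) = 0*4 = 0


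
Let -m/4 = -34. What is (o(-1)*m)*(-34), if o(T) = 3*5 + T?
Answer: -64736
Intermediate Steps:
m = 136 (m = -4*(-34) = 136)
o(T) = 15 + T
(o(-1)*m)*(-34) = ((15 - 1)*136)*(-34) = (14*136)*(-34) = 1904*(-34) = -64736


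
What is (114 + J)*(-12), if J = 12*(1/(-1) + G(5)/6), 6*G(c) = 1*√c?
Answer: -1224 - 4*√5 ≈ -1232.9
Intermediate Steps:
G(c) = √c/6 (G(c) = (1*√c)/6 = √c/6)
J = -12 + √5/3 (J = 12*(1/(-1) + (√5/6)/6) = 12*(1*(-1) + (√5/6)*(⅙)) = 12*(-1 + √5/36) = -12 + √5/3 ≈ -11.255)
(114 + J)*(-12) = (114 + (-12 + √5/3))*(-12) = (102 + √5/3)*(-12) = -1224 - 4*√5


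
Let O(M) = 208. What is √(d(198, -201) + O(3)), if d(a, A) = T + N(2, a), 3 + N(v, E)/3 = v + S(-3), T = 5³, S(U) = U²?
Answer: √357 ≈ 18.894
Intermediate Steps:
T = 125
N(v, E) = 18 + 3*v (N(v, E) = -9 + 3*(v + (-3)²) = -9 + 3*(v + 9) = -9 + 3*(9 + v) = -9 + (27 + 3*v) = 18 + 3*v)
d(a, A) = 149 (d(a, A) = 125 + (18 + 3*2) = 125 + (18 + 6) = 125 + 24 = 149)
√(d(198, -201) + O(3)) = √(149 + 208) = √357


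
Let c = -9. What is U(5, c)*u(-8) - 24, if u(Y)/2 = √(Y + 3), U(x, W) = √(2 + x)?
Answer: -24 + 2*I*√35 ≈ -24.0 + 11.832*I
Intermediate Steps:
u(Y) = 2*√(3 + Y) (u(Y) = 2*√(Y + 3) = 2*√(3 + Y))
U(5, c)*u(-8) - 24 = √(2 + 5)*(2*√(3 - 8)) - 24 = √7*(2*√(-5)) - 24 = √7*(2*(I*√5)) - 24 = √7*(2*I*√5) - 24 = 2*I*√35 - 24 = -24 + 2*I*√35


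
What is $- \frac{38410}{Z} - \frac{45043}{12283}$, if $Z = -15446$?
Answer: $- \frac{111972074}{94861609} \approx -1.1804$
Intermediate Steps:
$- \frac{38410}{Z} - \frac{45043}{12283} = - \frac{38410}{-15446} - \frac{45043}{12283} = \left(-38410\right) \left(- \frac{1}{15446}\right) - \frac{45043}{12283} = \frac{19205}{7723} - \frac{45043}{12283} = - \frac{111972074}{94861609}$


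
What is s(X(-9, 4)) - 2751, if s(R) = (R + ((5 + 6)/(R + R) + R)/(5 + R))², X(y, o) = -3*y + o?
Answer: -8646232199/4981824 ≈ -1735.6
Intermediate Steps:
X(y, o) = o - 3*y
s(R) = (R + (R + 11/(2*R))/(5 + R))² (s(R) = (R + (11/((2*R)) + R)/(5 + R))² = (R + (11*(1/(2*R)) + R)/(5 + R))² = (R + (11/(2*R) + R)/(5 + R))² = (R + (R + 11/(2*R))/(5 + R))²)
s(X(-9, 4)) - 2751 = (11 + 2*(4 - 3*(-9))³ + 12*(4 - 3*(-9))²)²/(4*(4 - 3*(-9))²*(5 + (4 - 3*(-9)))²) - 2751 = (11 + 2*(4 + 27)³ + 12*(4 + 27)²)²/(4*(4 + 27)²*(5 + (4 + 27))²) - 2751 = (¼)*(11 + 2*31³ + 12*31²)²/(31²*(5 + 31)²) - 2751 = (¼)*(1/961)*(11 + 2*29791 + 12*961)²/36² - 2751 = (¼)*(1/961)*(1/1296)*(11 + 59582 + 11532)² - 2751 = (¼)*(1/961)*(1/1296)*71125² - 2751 = (¼)*(1/961)*(1/1296)*5058765625 - 2751 = 5058765625/4981824 - 2751 = -8646232199/4981824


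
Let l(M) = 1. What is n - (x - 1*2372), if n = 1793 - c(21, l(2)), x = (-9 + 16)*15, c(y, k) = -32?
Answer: 4092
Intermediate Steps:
x = 105 (x = 7*15 = 105)
n = 1825 (n = 1793 - 1*(-32) = 1793 + 32 = 1825)
n - (x - 1*2372) = 1825 - (105 - 1*2372) = 1825 - (105 - 2372) = 1825 - 1*(-2267) = 1825 + 2267 = 4092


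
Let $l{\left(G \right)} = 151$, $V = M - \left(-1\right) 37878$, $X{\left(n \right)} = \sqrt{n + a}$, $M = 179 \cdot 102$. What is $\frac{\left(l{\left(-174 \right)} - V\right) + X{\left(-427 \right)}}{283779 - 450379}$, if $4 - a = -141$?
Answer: $\frac{11197}{33320} - \frac{i \sqrt{282}}{166600} \approx 0.33604 - 0.0001008 i$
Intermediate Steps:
$M = 18258$
$a = 145$ ($a = 4 - -141 = 4 + 141 = 145$)
$X{\left(n \right)} = \sqrt{145 + n}$ ($X{\left(n \right)} = \sqrt{n + 145} = \sqrt{145 + n}$)
$V = 56136$ ($V = 18258 - \left(-1\right) 37878 = 18258 - -37878 = 18258 + 37878 = 56136$)
$\frac{\left(l{\left(-174 \right)} - V\right) + X{\left(-427 \right)}}{283779 - 450379} = \frac{\left(151 - 56136\right) + \sqrt{145 - 427}}{283779 - 450379} = \frac{\left(151 - 56136\right) + \sqrt{-282}}{-166600} = \left(-55985 + i \sqrt{282}\right) \left(- \frac{1}{166600}\right) = \frac{11197}{33320} - \frac{i \sqrt{282}}{166600}$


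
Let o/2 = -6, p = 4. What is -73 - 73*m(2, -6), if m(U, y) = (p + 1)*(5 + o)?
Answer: 2482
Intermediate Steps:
o = -12 (o = 2*(-6) = -12)
m(U, y) = -35 (m(U, y) = (4 + 1)*(5 - 12) = 5*(-7) = -35)
-73 - 73*m(2, -6) = -73 - 73*(-35) = -73 + 2555 = 2482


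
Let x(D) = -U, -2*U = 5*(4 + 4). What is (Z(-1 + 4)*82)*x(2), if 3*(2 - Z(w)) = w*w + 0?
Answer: -1640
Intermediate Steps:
Z(w) = 2 - w²/3 (Z(w) = 2 - (w*w + 0)/3 = 2 - (w² + 0)/3 = 2 - w²/3)
U = -20 (U = -5*(4 + 4)/2 = -5*8/2 = -½*40 = -20)
x(D) = 20 (x(D) = -1*(-20) = 20)
(Z(-1 + 4)*82)*x(2) = ((2 - (-1 + 4)²/3)*82)*20 = ((2 - ⅓*3²)*82)*20 = ((2 - ⅓*9)*82)*20 = ((2 - 3)*82)*20 = -1*82*20 = -82*20 = -1640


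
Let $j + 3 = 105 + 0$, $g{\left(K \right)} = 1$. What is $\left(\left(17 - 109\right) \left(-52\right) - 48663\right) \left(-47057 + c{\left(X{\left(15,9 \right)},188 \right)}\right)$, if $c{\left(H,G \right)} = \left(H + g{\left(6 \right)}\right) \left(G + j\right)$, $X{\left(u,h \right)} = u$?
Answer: $1861215543$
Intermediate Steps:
$j = 102$ ($j = -3 + \left(105 + 0\right) = -3 + 105 = 102$)
$c{\left(H,G \right)} = \left(1 + H\right) \left(102 + G\right)$ ($c{\left(H,G \right)} = \left(H + 1\right) \left(G + 102\right) = \left(1 + H\right) \left(102 + G\right)$)
$\left(\left(17 - 109\right) \left(-52\right) - 48663\right) \left(-47057 + c{\left(X{\left(15,9 \right)},188 \right)}\right) = \left(\left(17 - 109\right) \left(-52\right) - 48663\right) \left(-47057 + \left(102 + 188 + 102 \cdot 15 + 188 \cdot 15\right)\right) = \left(\left(-92\right) \left(-52\right) - 48663\right) \left(-47057 + \left(102 + 188 + 1530 + 2820\right)\right) = \left(4784 - 48663\right) \left(-47057 + 4640\right) = \left(-43879\right) \left(-42417\right) = 1861215543$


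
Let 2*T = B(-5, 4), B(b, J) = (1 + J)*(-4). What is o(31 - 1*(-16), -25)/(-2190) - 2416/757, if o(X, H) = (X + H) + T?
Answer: -883354/276305 ≈ -3.1970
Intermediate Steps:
B(b, J) = -4 - 4*J
T = -10 (T = (-4 - 4*4)/2 = (-4 - 16)/2 = (1/2)*(-20) = -10)
o(X, H) = -10 + H + X (o(X, H) = (X + H) - 10 = (H + X) - 10 = -10 + H + X)
o(31 - 1*(-16), -25)/(-2190) - 2416/757 = (-10 - 25 + (31 - 1*(-16)))/(-2190) - 2416/757 = (-10 - 25 + (31 + 16))*(-1/2190) - 2416*1/757 = (-10 - 25 + 47)*(-1/2190) - 2416/757 = 12*(-1/2190) - 2416/757 = -2/365 - 2416/757 = -883354/276305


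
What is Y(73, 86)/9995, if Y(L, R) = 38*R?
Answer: 3268/9995 ≈ 0.32696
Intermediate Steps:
Y(73, 86)/9995 = (38*86)/9995 = 3268*(1/9995) = 3268/9995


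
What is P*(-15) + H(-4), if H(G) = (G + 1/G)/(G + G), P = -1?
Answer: 497/32 ≈ 15.531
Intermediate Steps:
H(G) = (G + 1/G)/(2*G) (H(G) = (G + 1/G)/((2*G)) = (G + 1/G)*(1/(2*G)) = (G + 1/G)/(2*G))
P*(-15) + H(-4) = -1*(-15) + (½)*(1 + (-4)²)/(-4)² = 15 + (½)*(1/16)*(1 + 16) = 15 + (½)*(1/16)*17 = 15 + 17/32 = 497/32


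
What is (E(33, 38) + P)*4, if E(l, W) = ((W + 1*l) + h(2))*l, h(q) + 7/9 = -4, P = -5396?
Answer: -38528/3 ≈ -12843.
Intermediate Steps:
h(q) = -43/9 (h(q) = -7/9 - 4 = -43/9)
E(l, W) = l*(-43/9 + W + l) (E(l, W) = ((W + 1*l) - 43/9)*l = ((W + l) - 43/9)*l = (-43/9 + W + l)*l = l*(-43/9 + W + l))
(E(33, 38) + P)*4 = ((1/9)*33*(-43 + 9*38 + 9*33) - 5396)*4 = ((1/9)*33*(-43 + 342 + 297) - 5396)*4 = ((1/9)*33*596 - 5396)*4 = (6556/3 - 5396)*4 = -9632/3*4 = -38528/3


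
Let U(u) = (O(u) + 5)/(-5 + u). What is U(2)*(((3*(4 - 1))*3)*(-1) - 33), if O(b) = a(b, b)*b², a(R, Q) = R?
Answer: 260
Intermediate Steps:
O(b) = b³ (O(b) = b*b² = b³)
U(u) = (5 + u³)/(-5 + u) (U(u) = (u³ + 5)/(-5 + u) = (5 + u³)/(-5 + u))
U(2)*(((3*(4 - 1))*3)*(-1) - 33) = ((5 + 2³)/(-5 + 2))*(((3*(4 - 1))*3)*(-1) - 33) = ((5 + 8)/(-3))*(((3*3)*3)*(-1) - 33) = (-⅓*13)*((9*3)*(-1) - 33) = -13*(27*(-1) - 33)/3 = -13*(-27 - 33)/3 = -13/3*(-60) = 260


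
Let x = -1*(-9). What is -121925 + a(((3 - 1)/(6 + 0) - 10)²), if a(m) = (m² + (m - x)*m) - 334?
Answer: -8556538/81 ≈ -1.0564e+5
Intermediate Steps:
x = 9
a(m) = -334 + m² + m*(-9 + m) (a(m) = (m² + (m - 1*9)*m) - 334 = (m² + (m - 9)*m) - 334 = (m² + (-9 + m)*m) - 334 = (m² + m*(-9 + m)) - 334 = -334 + m² + m*(-9 + m))
-121925 + a(((3 - 1)/(6 + 0) - 10)²) = -121925 + (-334 - 9*((3 - 1)/(6 + 0) - 10)² + 2*(((3 - 1)/(6 + 0) - 10)²)²) = -121925 + (-334 - 9*(2/6 - 10)² + 2*((2/6 - 10)²)²) = -121925 + (-334 - 9*(2*(⅙) - 10)² + 2*((2*(⅙) - 10)²)²) = -121925 + (-334 - 9*(⅓ - 10)² + 2*((⅓ - 10)²)²) = -121925 + (-334 - 9*(-29/3)² + 2*((-29/3)²)²) = -121925 + (-334 - 9*841/9 + 2*(841/9)²) = -121925 + (-334 - 841 + 2*(707281/81)) = -121925 + (-334 - 841 + 1414562/81) = -121925 + 1319387/81 = -8556538/81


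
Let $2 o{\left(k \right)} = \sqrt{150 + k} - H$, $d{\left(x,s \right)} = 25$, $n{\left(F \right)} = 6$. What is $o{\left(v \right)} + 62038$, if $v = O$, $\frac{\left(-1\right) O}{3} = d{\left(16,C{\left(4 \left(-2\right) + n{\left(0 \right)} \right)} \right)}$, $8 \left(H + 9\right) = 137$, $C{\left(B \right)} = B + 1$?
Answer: $\frac{992543}{16} + \frac{5 \sqrt{3}}{2} \approx 62038.0$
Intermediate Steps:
$C{\left(B \right)} = 1 + B$
$H = \frac{65}{8}$ ($H = -9 + \frac{1}{8} \cdot 137 = -9 + \frac{137}{8} = \frac{65}{8} \approx 8.125$)
$O = -75$ ($O = \left(-3\right) 25 = -75$)
$v = -75$
$o{\left(k \right)} = - \frac{65}{16} + \frac{\sqrt{150 + k}}{2}$ ($o{\left(k \right)} = \frac{\sqrt{150 + k} - \frac{65}{8}}{2} = \frac{- \frac{65}{8} + \sqrt{150 + k}}{2} = - \frac{65}{16} + \frac{\sqrt{150 + k}}{2}$)
$o{\left(v \right)} + 62038 = \left(- \frac{65}{16} + \frac{\sqrt{150 - 75}}{2}\right) + 62038 = \left(- \frac{65}{16} + \frac{\sqrt{75}}{2}\right) + 62038 = \left(- \frac{65}{16} + \frac{5 \sqrt{3}}{2}\right) + 62038 = \frac{992543}{16} + \frac{5 \sqrt{3}}{2}$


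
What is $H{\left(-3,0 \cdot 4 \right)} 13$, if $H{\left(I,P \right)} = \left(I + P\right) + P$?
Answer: $-39$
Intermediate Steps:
$H{\left(I,P \right)} = I + 2 P$
$H{\left(-3,0 \cdot 4 \right)} 13 = \left(-3 + 2 \cdot 0 \cdot 4\right) 13 = \left(-3 + 2 \cdot 0\right) 13 = \left(-3 + 0\right) 13 = \left(-3\right) 13 = -39$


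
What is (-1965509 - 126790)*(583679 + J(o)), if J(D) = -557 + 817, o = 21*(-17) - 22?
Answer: -1221774985761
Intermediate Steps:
o = -379 (o = -357 - 22 = -379)
J(D) = 260
(-1965509 - 126790)*(583679 + J(o)) = (-1965509 - 126790)*(583679 + 260) = -2092299*583939 = -1221774985761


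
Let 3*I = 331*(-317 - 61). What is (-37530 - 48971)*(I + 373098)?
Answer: -28665739392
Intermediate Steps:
I = -41706 (I = (331*(-317 - 61))/3 = (331*(-378))/3 = (1/3)*(-125118) = -41706)
(-37530 - 48971)*(I + 373098) = (-37530 - 48971)*(-41706 + 373098) = -86501*331392 = -28665739392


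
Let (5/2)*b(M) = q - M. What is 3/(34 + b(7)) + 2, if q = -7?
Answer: 299/142 ≈ 2.1056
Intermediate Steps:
b(M) = -14/5 - 2*M/5 (b(M) = 2*(-7 - M)/5 = -14/5 - 2*M/5)
3/(34 + b(7)) + 2 = 3/(34 + (-14/5 - ⅖*7)) + 2 = 3/(34 + (-14/5 - 14/5)) + 2 = 3/(34 - 28/5) + 2 = 3/(142/5) + 2 = (5/142)*3 + 2 = 15/142 + 2 = 299/142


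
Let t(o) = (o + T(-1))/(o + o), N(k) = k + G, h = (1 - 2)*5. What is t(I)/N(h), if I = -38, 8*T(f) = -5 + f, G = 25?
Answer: 31/1216 ≈ 0.025493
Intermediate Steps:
T(f) = -5/8 + f/8 (T(f) = (-5 + f)/8 = -5/8 + f/8)
h = -5 (h = -1*5 = -5)
N(k) = 25 + k (N(k) = k + 25 = 25 + k)
t(o) = (-3/4 + o)/(2*o) (t(o) = (o + (-5/8 + (1/8)*(-1)))/(o + o) = (o + (-5/8 - 1/8))/((2*o)) = (o - 3/4)*(1/(2*o)) = (-3/4 + o)*(1/(2*o)) = (-3/4 + o)/(2*o))
t(I)/N(h) = ((1/8)*(-3 + 4*(-38))/(-38))/(25 - 5) = ((1/8)*(-1/38)*(-3 - 152))/20 = ((1/8)*(-1/38)*(-155))*(1/20) = (155/304)*(1/20) = 31/1216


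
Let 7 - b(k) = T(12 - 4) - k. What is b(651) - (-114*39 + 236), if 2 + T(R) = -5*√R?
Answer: 4870 + 10*√2 ≈ 4884.1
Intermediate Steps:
T(R) = -2 - 5*√R
b(k) = 9 + k + 10*√2 (b(k) = 7 - ((-2 - 5*√(12 - 4)) - k) = 7 - ((-2 - 10*√2) - k) = 7 - (-2 - k - 10*√2) = 7 + (2 + k + 10*√2) = 9 + k + 10*√2)
b(651) - (-114*39 + 236) = (9 + 651 + 10*√2) - (-114*39 + 236) = (660 + 10*√2) - (-4446 + 236) = (660 + 10*√2) - 1*(-4210) = (660 + 10*√2) + 4210 = 4870 + 10*√2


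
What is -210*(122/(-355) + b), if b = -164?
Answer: 2450364/71 ≈ 34512.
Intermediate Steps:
-210*(122/(-355) + b) = -210*(122/(-355) - 164) = -210*(122*(-1/355) - 164) = -210*(-122/355 - 164) = -210*(-58342/355) = 2450364/71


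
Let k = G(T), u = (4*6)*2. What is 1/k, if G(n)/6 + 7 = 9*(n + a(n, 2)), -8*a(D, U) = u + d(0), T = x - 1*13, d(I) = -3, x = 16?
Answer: -4/735 ≈ -0.0054422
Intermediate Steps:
T = 3 (T = 16 - 1*13 = 16 - 13 = 3)
u = 48 (u = 24*2 = 48)
a(D, U) = -45/8 (a(D, U) = -(48 - 3)/8 = -⅛*45 = -45/8)
G(n) = -1383/4 + 54*n (G(n) = -42 + 6*(9*(n - 45/8)) = -42 + 6*(9*(-45/8 + n)) = -42 + 6*(-405/8 + 9*n) = -42 + (-1215/4 + 54*n) = -1383/4 + 54*n)
k = -735/4 (k = -1383/4 + 54*3 = -1383/4 + 162 = -735/4 ≈ -183.75)
1/k = 1/(-735/4) = -4/735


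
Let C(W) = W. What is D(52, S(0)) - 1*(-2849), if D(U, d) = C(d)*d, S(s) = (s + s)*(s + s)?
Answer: 2849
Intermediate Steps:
S(s) = 4*s² (S(s) = (2*s)*(2*s) = 4*s²)
D(U, d) = d² (D(U, d) = d*d = d²)
D(52, S(0)) - 1*(-2849) = (4*0²)² - 1*(-2849) = (4*0)² + 2849 = 0² + 2849 = 0 + 2849 = 2849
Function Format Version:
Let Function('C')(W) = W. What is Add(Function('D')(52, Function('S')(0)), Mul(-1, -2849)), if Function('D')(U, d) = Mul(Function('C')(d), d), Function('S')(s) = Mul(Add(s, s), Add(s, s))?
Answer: 2849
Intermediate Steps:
Function('S')(s) = Mul(4, Pow(s, 2)) (Function('S')(s) = Mul(Mul(2, s), Mul(2, s)) = Mul(4, Pow(s, 2)))
Function('D')(U, d) = Pow(d, 2) (Function('D')(U, d) = Mul(d, d) = Pow(d, 2))
Add(Function('D')(52, Function('S')(0)), Mul(-1, -2849)) = Add(Pow(Mul(4, Pow(0, 2)), 2), Mul(-1, -2849)) = Add(Pow(Mul(4, 0), 2), 2849) = Add(Pow(0, 2), 2849) = Add(0, 2849) = 2849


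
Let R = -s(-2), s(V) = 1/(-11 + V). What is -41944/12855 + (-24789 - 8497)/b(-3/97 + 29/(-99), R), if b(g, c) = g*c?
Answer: 5341742026783/3997905 ≈ 1.3361e+6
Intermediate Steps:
R = 1/13 (R = -1/(-11 - 2) = -1/(-13) = -1*(-1/13) = 1/13 ≈ 0.076923)
b(g, c) = c*g
-41944/12855 + (-24789 - 8497)/b(-3/97 + 29/(-99), R) = -41944/12855 + (-24789 - 8497)/(((-3/97 + 29/(-99))/13)) = -41944*1/12855 - 33286*13/(-3*1/97 + 29*(-1/99)) = -41944/12855 - 33286*13/(-3/97 - 29/99) = -41944/12855 - 33286/((1/13)*(-3110/9603)) = -41944/12855 - 33286/(-3110/124839) = -41944/12855 - 33286*(-124839/3110) = -41944/12855 + 2077695477/1555 = 5341742026783/3997905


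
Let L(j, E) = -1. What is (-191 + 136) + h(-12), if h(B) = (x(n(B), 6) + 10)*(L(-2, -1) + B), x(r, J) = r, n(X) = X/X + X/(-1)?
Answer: -354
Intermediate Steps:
n(X) = 1 - X (n(X) = 1 + X*(-1) = 1 - X)
h(B) = (-1 + B)*(11 - B) (h(B) = ((1 - B) + 10)*(-1 + B) = (11 - B)*(-1 + B) = (-1 + B)*(11 - B))
(-191 + 136) + h(-12) = (-191 + 136) + (-11 - 1*(-12)² + 12*(-12)) = -55 + (-11 - 1*144 - 144) = -55 + (-11 - 144 - 144) = -55 - 299 = -354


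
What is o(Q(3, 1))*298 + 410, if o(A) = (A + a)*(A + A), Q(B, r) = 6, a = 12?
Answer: 64778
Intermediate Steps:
o(A) = 2*A*(12 + A) (o(A) = (A + 12)*(A + A) = (12 + A)*(2*A) = 2*A*(12 + A))
o(Q(3, 1))*298 + 410 = (2*6*(12 + 6))*298 + 410 = (2*6*18)*298 + 410 = 216*298 + 410 = 64368 + 410 = 64778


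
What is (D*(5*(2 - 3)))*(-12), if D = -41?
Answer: -2460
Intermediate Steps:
(D*(5*(2 - 3)))*(-12) = -205*(2 - 3)*(-12) = -205*(-1)*(-12) = -41*(-5)*(-12) = 205*(-12) = -2460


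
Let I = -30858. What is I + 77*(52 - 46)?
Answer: -30396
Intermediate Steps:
I + 77*(52 - 46) = -30858 + 77*(52 - 46) = -30858 + 77*6 = -30858 + 462 = -30396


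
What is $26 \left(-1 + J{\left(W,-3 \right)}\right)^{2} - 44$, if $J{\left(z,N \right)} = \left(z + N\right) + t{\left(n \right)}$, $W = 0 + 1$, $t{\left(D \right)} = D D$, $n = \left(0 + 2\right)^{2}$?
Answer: $4350$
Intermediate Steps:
$n = 4$ ($n = 2^{2} = 4$)
$t{\left(D \right)} = D^{2}$
$W = 1$
$J{\left(z,N \right)} = 16 + N + z$ ($J{\left(z,N \right)} = \left(z + N\right) + 4^{2} = \left(N + z\right) + 16 = 16 + N + z$)
$26 \left(-1 + J{\left(W,-3 \right)}\right)^{2} - 44 = 26 \left(-1 + \left(16 - 3 + 1\right)\right)^{2} - 44 = 26 \left(-1 + 14\right)^{2} - 44 = 26 \cdot 13^{2} - 44 = 26 \cdot 169 - 44 = 4394 - 44 = 4350$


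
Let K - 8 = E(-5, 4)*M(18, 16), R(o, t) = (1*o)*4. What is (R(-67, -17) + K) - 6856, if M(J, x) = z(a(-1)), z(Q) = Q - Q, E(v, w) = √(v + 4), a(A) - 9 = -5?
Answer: -7116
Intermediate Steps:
a(A) = 4 (a(A) = 9 - 5 = 4)
E(v, w) = √(4 + v)
z(Q) = 0
M(J, x) = 0
R(o, t) = 4*o (R(o, t) = o*4 = 4*o)
K = 8 (K = 8 + √(4 - 5)*0 = 8 + √(-1)*0 = 8 + I*0 = 8 + 0 = 8)
(R(-67, -17) + K) - 6856 = (4*(-67) + 8) - 6856 = (-268 + 8) - 6856 = -260 - 6856 = -7116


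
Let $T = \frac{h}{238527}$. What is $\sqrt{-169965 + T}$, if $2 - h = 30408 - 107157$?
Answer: $\frac{2 i \sqrt{268615622700103}}{79509} \approx 412.27 i$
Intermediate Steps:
$h = 76751$ ($h = 2 - \left(30408 - 107157\right) = 2 - -76749 = 2 + 76749 = 76751$)
$T = \frac{76751}{238527} \approx 0.32177$
$\sqrt{-169965 + T} = \sqrt{-169965 + \frac{76751}{238527}} = \sqrt{- \frac{40541164804}{238527}} = \frac{2 i \sqrt{268615622700103}}{79509}$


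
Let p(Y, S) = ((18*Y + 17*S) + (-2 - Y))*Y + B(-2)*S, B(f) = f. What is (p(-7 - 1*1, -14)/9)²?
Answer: 1024144/9 ≈ 1.1379e+5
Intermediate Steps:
p(Y, S) = -2*S + Y*(-2 + 17*S + 17*Y) (p(Y, S) = ((18*Y + 17*S) + (-2 - Y))*Y - 2*S = ((17*S + 18*Y) + (-2 - Y))*Y - 2*S = (-2 + 17*S + 17*Y)*Y - 2*S = Y*(-2 + 17*S + 17*Y) - 2*S = -2*S + Y*(-2 + 17*S + 17*Y))
(p(-7 - 1*1, -14)/9)² = ((-2*(-14) - 2*(-7 - 1*1) + 17*(-7 - 1*1)² + 17*(-14)*(-7 - 1*1))/9)² = ((28 - 2*(-7 - 1) + 17*(-7 - 1)² + 17*(-14)*(-7 - 1))*(⅑))² = ((28 - 2*(-8) + 17*(-8)² + 17*(-14)*(-8))*(⅑))² = ((28 + 16 + 17*64 + 1904)*(⅑))² = ((28 + 16 + 1088 + 1904)*(⅑))² = (3036*(⅑))² = (1012/3)² = 1024144/9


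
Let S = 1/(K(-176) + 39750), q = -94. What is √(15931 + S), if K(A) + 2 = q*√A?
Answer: √((633225389 - 5990056*I*√11)/(9937 - 94*I*√11))/2 ≈ 126.22 + 3.1237e-9*I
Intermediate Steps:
K(A) = -2 - 94*√A
S = 1/(39748 - 376*I*√11) (S = 1/((-2 - 376*I*√11) + 39750) = 1/(39748 - 376*I*√11) ≈ 2.5134e-5 + 7.8854e-7*I)
√(15931 + S) = √(15931 + (9937/395364660 + 47*I*√11/197682330)) = √(6298554408397/395364660 + 47*I*√11/197682330)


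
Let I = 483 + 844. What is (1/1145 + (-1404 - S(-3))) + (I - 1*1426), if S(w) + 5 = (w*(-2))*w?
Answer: -1694599/1145 ≈ -1480.0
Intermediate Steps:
I = 1327
S(w) = -5 - 2*w² (S(w) = -5 + (w*(-2))*w = -5 + (-2*w)*w = -5 - 2*w²)
(1/1145 + (-1404 - S(-3))) + (I - 1*1426) = (1/1145 + (-1404 - (-5 - 2*(-3)²))) + (1327 - 1*1426) = (1/1145 + (-1404 - (-5 - 2*9))) + (1327 - 1426) = (1/1145 + (-1404 - (-5 - 18))) - 99 = (1/1145 + (-1404 - 1*(-23))) - 99 = (1/1145 + (-1404 + 23)) - 99 = (1/1145 - 1381) - 99 = -1581244/1145 - 99 = -1694599/1145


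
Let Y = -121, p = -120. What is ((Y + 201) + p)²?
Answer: 1600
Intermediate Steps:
((Y + 201) + p)² = ((-121 + 201) - 120)² = (80 - 120)² = (-40)² = 1600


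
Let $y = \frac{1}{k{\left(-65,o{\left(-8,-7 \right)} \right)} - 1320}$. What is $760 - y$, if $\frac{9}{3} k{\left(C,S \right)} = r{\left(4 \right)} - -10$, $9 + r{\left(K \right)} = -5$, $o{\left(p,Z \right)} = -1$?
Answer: $\frac{3012643}{3964} \approx 760.0$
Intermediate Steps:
$r{\left(K \right)} = -14$ ($r{\left(K \right)} = -9 - 5 = -14$)
$k{\left(C,S \right)} = - \frac{4}{3}$ ($k{\left(C,S \right)} = \frac{-14 - -10}{3} = \frac{-14 + 10}{3} = \frac{1}{3} \left(-4\right) = - \frac{4}{3}$)
$y = - \frac{3}{3964}$ ($y = \frac{1}{- \frac{4}{3} - 1320} = \frac{1}{- \frac{3964}{3}} = - \frac{3}{3964} \approx -0.00075681$)
$760 - y = 760 - - \frac{3}{3964} = 760 + \frac{3}{3964} = \frac{3012643}{3964}$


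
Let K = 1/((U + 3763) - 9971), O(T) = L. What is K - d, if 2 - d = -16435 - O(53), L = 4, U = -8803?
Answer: -246795852/15011 ≈ -16441.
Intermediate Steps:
O(T) = 4
K = -1/15011 (K = 1/((-8803 + 3763) - 9971) = 1/(-5040 - 9971) = 1/(-15011) = -1/15011 ≈ -6.6618e-5)
d = 16441 (d = 2 - (-16435 - 1*4) = 2 - (-16435 - 4) = 2 - 1*(-16439) = 2 + 16439 = 16441)
K - d = -1/15011 - 1*16441 = -1/15011 - 16441 = -246795852/15011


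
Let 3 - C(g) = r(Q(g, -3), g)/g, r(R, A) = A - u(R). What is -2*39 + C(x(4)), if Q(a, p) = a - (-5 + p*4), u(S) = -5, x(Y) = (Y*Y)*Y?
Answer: -4869/64 ≈ -76.078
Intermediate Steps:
x(Y) = Y**3 (x(Y) = Y**2*Y = Y**3)
Q(a, p) = 5 + a - 4*p (Q(a, p) = a - (-5 + 4*p) = a + (5 - 4*p) = 5 + a - 4*p)
r(R, A) = 5 + A (r(R, A) = A - 1*(-5) = A + 5 = 5 + A)
C(g) = 3 - (5 + g)/g
-2*39 + C(x(4)) = -2*39 + (2 - 5/(4**3)) = -78 + (2 - 5/64) = -78 + 123/64 = -4869/64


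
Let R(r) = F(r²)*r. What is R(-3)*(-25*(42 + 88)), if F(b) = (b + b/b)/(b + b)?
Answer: 16250/3 ≈ 5416.7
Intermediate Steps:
F(b) = (1 + b)/(2*b) (F(b) = (b + 1)/((2*b)) = (1 + b)*(1/(2*b)) = (1 + b)/(2*b))
R(r) = (1 + r²)/(2*r) (R(r) = ((1 + r²)/(2*(r²)))*r = ((1 + r²)/(2*r²))*r = (1 + r²)/(2*r))
R(-3)*(-25*(42 + 88)) = ((½)*(1 + (-3)²)/(-3))*(-25*(42 + 88)) = ((½)*(-⅓)*(1 + 9))*(-25*130) = ((½)*(-⅓)*10)*(-3250) = -5/3*(-3250) = 16250/3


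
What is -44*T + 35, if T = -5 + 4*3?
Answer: -273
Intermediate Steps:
T = 7 (T = -5 + 12 = 7)
-44*T + 35 = -44*7 + 35 = -308 + 35 = -273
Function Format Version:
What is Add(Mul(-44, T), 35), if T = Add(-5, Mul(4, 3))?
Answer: -273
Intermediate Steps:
T = 7 (T = Add(-5, 12) = 7)
Add(Mul(-44, T), 35) = Add(Mul(-44, 7), 35) = Add(-308, 35) = -273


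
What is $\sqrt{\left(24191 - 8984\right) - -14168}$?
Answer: $25 \sqrt{47} \approx 171.39$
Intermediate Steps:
$\sqrt{\left(24191 - 8984\right) - -14168} = \sqrt{\left(24191 - 8984\right) + 14168} = \sqrt{15207 + 14168} = \sqrt{29375} = 25 \sqrt{47}$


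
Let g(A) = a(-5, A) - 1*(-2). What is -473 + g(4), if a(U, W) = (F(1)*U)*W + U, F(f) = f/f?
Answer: -496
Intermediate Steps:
F(f) = 1
a(U, W) = U + U*W (a(U, W) = (1*U)*W + U = U*W + U = U + U*W)
g(A) = -3 - 5*A (g(A) = -5*(1 + A) - 1*(-2) = (-5 - 5*A) + 2 = -3 - 5*A)
-473 + g(4) = -473 + (-3 - 5*4) = -473 + (-3 - 20) = -473 - 23 = -496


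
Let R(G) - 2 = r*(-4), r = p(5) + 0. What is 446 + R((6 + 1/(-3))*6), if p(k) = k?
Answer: 428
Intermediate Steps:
r = 5 (r = 5 + 0 = 5)
R(G) = -18 (R(G) = 2 + 5*(-4) = 2 - 20 = -18)
446 + R((6 + 1/(-3))*6) = 446 - 18 = 428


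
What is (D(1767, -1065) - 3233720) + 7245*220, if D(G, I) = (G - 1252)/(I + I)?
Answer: -698563423/426 ≈ -1.6398e+6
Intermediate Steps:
D(G, I) = (-1252 + G)/(2*I) (D(G, I) = (-1252 + G)/((2*I)) = (-1252 + G)*(1/(2*I)) = (-1252 + G)/(2*I))
(D(1767, -1065) - 3233720) + 7245*220 = ((½)*(-1252 + 1767)/(-1065) - 3233720) + 7245*220 = ((½)*(-1/1065)*515 - 3233720) + 1593900 = (-103/426 - 3233720) + 1593900 = -1377564823/426 + 1593900 = -698563423/426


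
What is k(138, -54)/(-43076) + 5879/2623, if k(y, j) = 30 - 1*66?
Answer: 63334558/28247087 ≈ 2.2422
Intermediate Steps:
k(y, j) = -36 (k(y, j) = 30 - 66 = -36)
k(138, -54)/(-43076) + 5879/2623 = -36/(-43076) + 5879/2623 = -36*(-1/43076) + 5879*(1/2623) = 9/10769 + 5879/2623 = 63334558/28247087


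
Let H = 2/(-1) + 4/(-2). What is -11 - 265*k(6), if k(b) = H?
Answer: 1049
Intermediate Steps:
H = -4 (H = 2*(-1) + 4*(-1/2) = -2 - 2 = -4)
k(b) = -4
-11 - 265*k(6) = -11 - 265*(-4) = -11 + 1060 = 1049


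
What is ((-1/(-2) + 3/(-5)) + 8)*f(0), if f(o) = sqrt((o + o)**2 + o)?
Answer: 0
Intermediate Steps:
f(o) = sqrt(o + 4*o**2) (f(o) = sqrt((2*o)**2 + o) = sqrt(4*o**2 + o) = sqrt(o + 4*o**2))
((-1/(-2) + 3/(-5)) + 8)*f(0) = ((-1/(-2) + 3/(-5)) + 8)*sqrt(0*(1 + 4*0)) = ((-1*(-1/2) + 3*(-1/5)) + 8)*sqrt(0*(1 + 0)) = ((1/2 - 3/5) + 8)*sqrt(0*1) = (-1/10 + 8)*sqrt(0) = (79/10)*0 = 0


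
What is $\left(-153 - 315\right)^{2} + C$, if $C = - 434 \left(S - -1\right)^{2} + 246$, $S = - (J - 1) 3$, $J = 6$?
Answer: $134206$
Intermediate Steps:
$S = -15$ ($S = - (6 - 1) 3 = \left(-1\right) 5 \cdot 3 = \left(-5\right) 3 = -15$)
$C = -84818$ ($C = - 434 \left(-15 - -1\right)^{2} + 246 = - 434 \left(-15 + \left(-7 + 8\right)\right)^{2} + 246 = - 434 \left(-15 + 1\right)^{2} + 246 = - 434 \left(-14\right)^{2} + 246 = \left(-434\right) 196 + 246 = -85064 + 246 = -84818$)
$\left(-153 - 315\right)^{2} + C = \left(-153 - 315\right)^{2} - 84818 = \left(-468\right)^{2} - 84818 = 219024 - 84818 = 134206$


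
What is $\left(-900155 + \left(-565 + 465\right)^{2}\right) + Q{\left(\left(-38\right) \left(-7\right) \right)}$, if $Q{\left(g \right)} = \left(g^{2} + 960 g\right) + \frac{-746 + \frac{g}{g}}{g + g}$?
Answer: $- \frac{300069493}{532} \approx -5.6404 \cdot 10^{5}$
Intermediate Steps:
$Q{\left(g \right)} = g^{2} + 960 g - \frac{745}{2 g}$ ($Q{\left(g \right)} = \left(g^{2} + 960 g\right) + \frac{-746 + 1}{2 g} = \left(g^{2} + 960 g\right) - 745 \frac{1}{2 g} = \left(g^{2} + 960 g\right) - \frac{745}{2 g} = g^{2} + 960 g - \frac{745}{2 g}$)
$\left(-900155 + \left(-565 + 465\right)^{2}\right) + Q{\left(\left(-38\right) \left(-7\right) \right)} = \left(-900155 + \left(-565 + 465\right)^{2}\right) + \left(\left(\left(-38\right) \left(-7\right)\right)^{2} + 960 \left(\left(-38\right) \left(-7\right)\right) - \frac{745}{2 \left(\left(-38\right) \left(-7\right)\right)}\right) = \left(-900155 + \left(-100\right)^{2}\right) + \left(266^{2} + 960 \cdot 266 - \frac{745}{2 \cdot 266}\right) = \left(-900155 + 10000\right) + \left(70756 + 255360 - \frac{745}{532}\right) = -890155 + \left(70756 + 255360 - \frac{745}{532}\right) = -890155 + \frac{173492967}{532} = - \frac{300069493}{532}$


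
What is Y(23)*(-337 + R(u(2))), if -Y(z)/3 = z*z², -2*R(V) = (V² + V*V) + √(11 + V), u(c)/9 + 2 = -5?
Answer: 157173306 + 36501*I*√13 ≈ 1.5717e+8 + 1.3161e+5*I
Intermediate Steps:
u(c) = -63 (u(c) = -18 + 9*(-5) = -18 - 45 = -63)
R(V) = -V² - √(11 + V)/2 (R(V) = -((V² + V*V) + √(11 + V))/2 = -((V² + V²) + √(11 + V))/2 = -(2*V² + √(11 + V))/2 = -(√(11 + V) + 2*V²)/2 = -V² - √(11 + V)/2)
Y(z) = -3*z³ (Y(z) = -3*z*z² = -3*z³)
Y(23)*(-337 + R(u(2))) = (-3*23³)*(-337 + (-1*(-63)² - √(11 - 63)/2)) = (-3*12167)*(-337 + (-1*3969 - I*√13)) = -36501*(-337 + (-3969 - I*√13)) = -36501*(-4306 - I*√13) = 157173306 + 36501*I*√13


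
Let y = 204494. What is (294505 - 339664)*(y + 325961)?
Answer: -23954817345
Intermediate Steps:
(294505 - 339664)*(y + 325961) = (294505 - 339664)*(204494 + 325961) = -45159*530455 = -23954817345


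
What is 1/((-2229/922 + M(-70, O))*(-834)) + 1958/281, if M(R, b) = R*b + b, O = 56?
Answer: 2910639632323/417716905149 ≈ 6.9680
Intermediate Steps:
M(R, b) = b + R*b
1/((-2229/922 + M(-70, O))*(-834)) + 1958/281 = 1/((-2229/922 + 56*(1 - 70))*(-834)) + 1958/281 = -1/834/(-2229*1/922 + 56*(-69)) + 1958*(1/281) = -1/834/(-2229/922 - 3864) + 1958/281 = -1/834/(-3564837/922) + 1958/281 = -922/3564837*(-1/834) + 1958/281 = 461/1486537029 + 1958/281 = 2910639632323/417716905149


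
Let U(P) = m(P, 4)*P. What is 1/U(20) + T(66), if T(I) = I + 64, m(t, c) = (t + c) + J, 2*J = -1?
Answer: 61101/470 ≈ 130.00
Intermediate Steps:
J = -1/2 (J = (1/2)*(-1) = -1/2 ≈ -0.50000)
m(t, c) = -1/2 + c + t (m(t, c) = (t + c) - 1/2 = (c + t) - 1/2 = -1/2 + c + t)
U(P) = P*(7/2 + P) (U(P) = (-1/2 + 4 + P)*P = (7/2 + P)*P = P*(7/2 + P))
T(I) = 64 + I
1/U(20) + T(66) = 1/((1/2)*20*(7 + 2*20)) + (64 + 66) = 1/((1/2)*20*(7 + 40)) + 130 = 1/((1/2)*20*47) + 130 = 1/470 + 130 = 61101/470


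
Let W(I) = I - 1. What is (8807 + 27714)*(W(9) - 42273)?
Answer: -1543560065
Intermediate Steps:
W(I) = -1 + I
(8807 + 27714)*(W(9) - 42273) = (8807 + 27714)*((-1 + 9) - 42273) = 36521*(8 - 42273) = 36521*(-42265) = -1543560065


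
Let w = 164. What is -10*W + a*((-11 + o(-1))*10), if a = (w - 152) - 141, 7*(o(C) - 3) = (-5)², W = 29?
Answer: 37960/7 ≈ 5422.9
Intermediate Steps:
o(C) = 46/7 (o(C) = 3 + (⅐)*(-5)² = 3 + (⅐)*25 = 3 + 25/7 = 46/7)
a = -129 (a = (164 - 152) - 141 = 12 - 141 = -129)
-10*W + a*((-11 + o(-1))*10) = -10*29 - 129*(-11 + 46/7)*10 = -290 - (-3999)*10/7 = -290 - 129*(-310/7) = -290 + 39990/7 = 37960/7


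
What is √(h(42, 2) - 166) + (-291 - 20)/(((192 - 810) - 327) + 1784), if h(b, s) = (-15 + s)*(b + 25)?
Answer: -311/839 + I*√1037 ≈ -0.37068 + 32.203*I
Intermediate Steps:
h(b, s) = (-15 + s)*(25 + b)
√(h(42, 2) - 166) + (-291 - 20)/(((192 - 810) - 327) + 1784) = √((-375 - 15*42 + 25*2 + 42*2) - 166) + (-291 - 20)/(((192 - 810) - 327) + 1784) = √((-375 - 630 + 50 + 84) - 166) - 311/((-618 - 327) + 1784) = √(-871 - 166) - 311/(-945 + 1784) = √(-1037) - 311/839 = I*√1037 - 311*1/839 = I*√1037 - 311/839 = -311/839 + I*√1037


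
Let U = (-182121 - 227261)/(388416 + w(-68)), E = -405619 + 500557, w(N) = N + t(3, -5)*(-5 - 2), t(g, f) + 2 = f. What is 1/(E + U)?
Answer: 388397/36873225004 ≈ 1.0533e-5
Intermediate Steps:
t(g, f) = -2 + f
w(N) = 49 + N (w(N) = N + (-2 - 5)*(-5 - 2) = N - 7*(-7) = N + 49 = 49 + N)
E = 94938
U = -409382/388397 (U = (-182121 - 227261)/(388416 + (49 - 68)) = -409382/(388416 - 19) = -409382/388397 ≈ -1.0540)
1/(E + U) = 1/(94938 - 409382/388397) = 1/(36873225004/388397) = 388397/36873225004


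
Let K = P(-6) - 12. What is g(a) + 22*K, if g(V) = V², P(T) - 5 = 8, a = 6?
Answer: 58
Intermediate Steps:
P(T) = 13 (P(T) = 5 + 8 = 13)
K = 1 (K = 13 - 12 = 1)
g(a) + 22*K = 6² + 22*1 = 36 + 22 = 58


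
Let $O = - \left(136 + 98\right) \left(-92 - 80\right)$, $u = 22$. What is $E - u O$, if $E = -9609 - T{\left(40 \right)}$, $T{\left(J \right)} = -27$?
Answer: $-895038$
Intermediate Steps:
$E = -9582$ ($E = -9609 - -27 = -9609 + 27 = -9582$)
$O = 40248$ ($O = - 234 \left(-172\right) = \left(-1\right) \left(-40248\right) = 40248$)
$E - u O = -9582 - 22 \cdot 40248 = -9582 - 885456 = -895038$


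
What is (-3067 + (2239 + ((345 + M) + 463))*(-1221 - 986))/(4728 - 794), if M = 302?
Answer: -528165/281 ≈ -1879.6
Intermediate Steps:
(-3067 + (2239 + ((345 + M) + 463))*(-1221 - 986))/(4728 - 794) = (-3067 + (2239 + ((345 + 302) + 463))*(-1221 - 986))/(4728 - 794) = (-3067 + (2239 + (647 + 463))*(-2207))/3934 = (-3067 + (2239 + 1110)*(-2207))*(1/3934) = (-3067 + 3349*(-2207))*(1/3934) = (-3067 - 7391243)*(1/3934) = -7394310*1/3934 = -528165/281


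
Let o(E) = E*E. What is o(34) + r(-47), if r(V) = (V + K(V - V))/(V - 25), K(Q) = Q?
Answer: 83279/72 ≈ 1156.7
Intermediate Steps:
o(E) = E**2
r(V) = V/(-25 + V) (r(V) = (V + (V - V))/(V - 25) = (V + 0)/(-25 + V) = V/(-25 + V))
o(34) + r(-47) = 34**2 - 47/(-25 - 47) = 1156 - 47/(-72) = 1156 - 47*(-1/72) = 1156 + 47/72 = 83279/72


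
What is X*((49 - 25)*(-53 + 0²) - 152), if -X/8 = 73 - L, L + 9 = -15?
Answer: 1105024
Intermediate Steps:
L = -24 (L = -9 - 15 = -24)
X = -776 (X = -8*(73 - 1*(-24)) = -8*(73 + 24) = -8*97 = -776)
X*((49 - 25)*(-53 + 0²) - 152) = -776*((49 - 25)*(-53 + 0²) - 152) = -776*(24*(-53 + 0) - 152) = -776*(24*(-53) - 152) = -776*(-1272 - 152) = -776*(-1424) = 1105024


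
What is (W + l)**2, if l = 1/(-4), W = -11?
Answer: 2025/16 ≈ 126.56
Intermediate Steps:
l = -1/4 ≈ -0.25000
(W + l)**2 = (-11 - 1/4)**2 = (-45/4)**2 = 2025/16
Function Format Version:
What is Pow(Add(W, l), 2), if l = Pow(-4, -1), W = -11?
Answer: Rational(2025, 16) ≈ 126.56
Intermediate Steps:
l = Rational(-1, 4) ≈ -0.25000
Pow(Add(W, l), 2) = Pow(Add(-11, Rational(-1, 4)), 2) = Pow(Rational(-45, 4), 2) = Rational(2025, 16)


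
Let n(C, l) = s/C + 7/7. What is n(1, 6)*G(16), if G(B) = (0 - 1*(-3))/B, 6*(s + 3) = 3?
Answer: -9/32 ≈ -0.28125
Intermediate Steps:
s = -5/2 (s = -3 + (⅙)*3 = -3 + ½ = -5/2 ≈ -2.5000)
n(C, l) = 1 - 5/(2*C) (n(C, l) = -5/(2*C) + 7/7 = -5/(2*C) + 7*(⅐) = -5/(2*C) + 1 = 1 - 5/(2*C))
G(B) = 3/B (G(B) = (0 + 3)/B = 3/B)
n(1, 6)*G(16) = ((-5/2 + 1)/1)*(3/16) = (1*(-3/2))*(3*(1/16)) = -3/2*3/16 = -9/32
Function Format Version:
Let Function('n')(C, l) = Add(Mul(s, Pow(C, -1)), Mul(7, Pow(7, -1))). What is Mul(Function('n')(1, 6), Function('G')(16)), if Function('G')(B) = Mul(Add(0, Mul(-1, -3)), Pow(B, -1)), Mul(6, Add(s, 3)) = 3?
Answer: Rational(-9, 32) ≈ -0.28125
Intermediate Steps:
s = Rational(-5, 2) (s = Add(-3, Mul(Rational(1, 6), 3)) = Add(-3, Rational(1, 2)) = Rational(-5, 2) ≈ -2.5000)
Function('n')(C, l) = Add(1, Mul(Rational(-5, 2), Pow(C, -1))) (Function('n')(C, l) = Add(Mul(Rational(-5, 2), Pow(C, -1)), Mul(7, Pow(7, -1))) = Add(Mul(Rational(-5, 2), Pow(C, -1)), Mul(7, Rational(1, 7))) = Add(Mul(Rational(-5, 2), Pow(C, -1)), 1) = Add(1, Mul(Rational(-5, 2), Pow(C, -1))))
Function('G')(B) = Mul(3, Pow(B, -1)) (Function('G')(B) = Mul(Add(0, 3), Pow(B, -1)) = Mul(3, Pow(B, -1)))
Mul(Function('n')(1, 6), Function('G')(16)) = Mul(Mul(Pow(1, -1), Add(Rational(-5, 2), 1)), Mul(3, Pow(16, -1))) = Mul(Mul(1, Rational(-3, 2)), Mul(3, Rational(1, 16))) = Mul(Rational(-3, 2), Rational(3, 16)) = Rational(-9, 32)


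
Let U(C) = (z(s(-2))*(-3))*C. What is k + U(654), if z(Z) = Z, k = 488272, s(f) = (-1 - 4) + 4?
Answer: 490234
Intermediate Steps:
s(f) = -1 (s(f) = -5 + 4 = -1)
U(C) = 3*C (U(C) = (-1*(-3))*C = 3*C)
k + U(654) = 488272 + 3*654 = 488272 + 1962 = 490234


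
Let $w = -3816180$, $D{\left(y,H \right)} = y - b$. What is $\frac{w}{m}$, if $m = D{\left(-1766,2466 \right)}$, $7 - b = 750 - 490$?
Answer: $\frac{3816180}{1513} \approx 2522.3$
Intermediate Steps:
$b = -253$ ($b = 7 - \left(750 - 490\right) = 7 - 260 = -253$)
$D{\left(y,H \right)} = 253 + y$ ($D{\left(y,H \right)} = y - -253 = y + 253 = 253 + y$)
$m = -1513$ ($m = 253 - 1766 = -1513$)
$\frac{w}{m} = - \frac{3816180}{-1513} = \left(-3816180\right) \left(- \frac{1}{1513}\right) = \frac{3816180}{1513}$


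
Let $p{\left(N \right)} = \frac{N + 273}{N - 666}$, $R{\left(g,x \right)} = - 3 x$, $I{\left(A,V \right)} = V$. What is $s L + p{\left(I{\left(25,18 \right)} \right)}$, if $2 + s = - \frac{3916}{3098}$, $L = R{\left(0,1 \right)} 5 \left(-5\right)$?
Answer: $- \frac{82057453}{334584} \approx -245.25$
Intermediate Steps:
$p{\left(N \right)} = \frac{273 + N}{-666 + N}$
$L = 75$ ($L = \left(-3\right) 1 \cdot 5 \left(-5\right) = \left(-3\right) 5 \left(-5\right) = \left(-15\right) \left(-5\right) = 75$)
$s = - \frac{5056}{1549}$ ($s = -2 - \frac{3916}{3098} = -2 - \frac{1958}{1549} = - \frac{5056}{1549} \approx -3.264$)
$s L + p{\left(I{\left(25,18 \right)} \right)} = \left(- \frac{5056}{1549}\right) 75 + \frac{273 + 18}{-666 + 18} = - \frac{379200}{1549} + \frac{1}{-648} \cdot 291 = - \frac{379200}{1549} - \frac{97}{216} = - \frac{82057453}{334584}$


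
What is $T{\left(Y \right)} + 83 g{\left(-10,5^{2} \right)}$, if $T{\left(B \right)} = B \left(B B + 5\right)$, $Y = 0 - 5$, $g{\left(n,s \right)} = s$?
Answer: $1925$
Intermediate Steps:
$Y = -5$
$T{\left(B \right)} = B \left(5 + B^{2}\right)$ ($T{\left(B \right)} = B \left(B^{2} + 5\right) = B \left(5 + B^{2}\right)$)
$T{\left(Y \right)} + 83 g{\left(-10,5^{2} \right)} = - 5 \left(5 + \left(-5\right)^{2}\right) + 83 \cdot 5^{2} = - 5 \left(5 + 25\right) + 83 \cdot 25 = \left(-5\right) 30 + 2075 = -150 + 2075 = 1925$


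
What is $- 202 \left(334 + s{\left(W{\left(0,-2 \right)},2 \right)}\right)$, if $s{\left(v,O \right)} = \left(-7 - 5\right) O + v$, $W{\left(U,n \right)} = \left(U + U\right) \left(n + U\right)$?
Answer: $-62620$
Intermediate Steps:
$W{\left(U,n \right)} = 2 U \left(U + n\right)$
$s{\left(v,O \right)} = v - 12 O$ ($s{\left(v,O \right)} = \left(-7 - 5\right) O + v = - 12 O + v = v - 12 O$)
$- 202 \left(334 + s{\left(W{\left(0,-2 \right)},2 \right)}\right) = - 202 \left(334 - \left(24 + 0 \left(0 - 2\right)\right)\right) = - 202 \left(334 - \left(24 + 0 \left(-2\right)\right)\right) = - 202 \left(334 + \left(0 - 24\right)\right) = - 202 \left(334 - 24\right) = \left(-202\right) 310 = -62620$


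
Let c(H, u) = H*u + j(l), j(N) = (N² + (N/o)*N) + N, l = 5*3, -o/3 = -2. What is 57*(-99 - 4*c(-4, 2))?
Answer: -67089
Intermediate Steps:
o = 6 (o = -3*(-2) = 6)
l = 15
j(N) = N + 7*N²/6 (j(N) = (N² + (N/6)*N) + N = (N² + N²/6) + N = 7*N²/6 + N = N + 7*N²/6)
c(H, u) = 555/2 + H*u (c(H, u) = H*u + (⅙)*15*(6 + 7*15) = H*u + (⅙)*15*(6 + 105) = H*u + (⅙)*15*111 = H*u + 555/2 = 555/2 + H*u)
57*(-99 - 4*c(-4, 2)) = 57*(-99 - 4*(555/2 - 4*2)) = 57*(-99 - 4*(555/2 - 8)) = 57*(-99 - 4*539/2) = 57*(-99 - 1078) = 57*(-1177) = -67089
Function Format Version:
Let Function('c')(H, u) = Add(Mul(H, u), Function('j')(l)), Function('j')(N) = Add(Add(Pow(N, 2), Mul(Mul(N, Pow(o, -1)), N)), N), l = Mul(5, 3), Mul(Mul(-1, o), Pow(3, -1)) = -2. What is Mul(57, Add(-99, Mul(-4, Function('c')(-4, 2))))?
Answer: -67089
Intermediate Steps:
o = 6 (o = Mul(-3, -2) = 6)
l = 15
Function('j')(N) = Add(N, Mul(Rational(7, 6), Pow(N, 2))) (Function('j')(N) = Add(Add(Pow(N, 2), Mul(Mul(N, Pow(6, -1)), N)), N) = Add(Add(Pow(N, 2), Mul(Mul(N, Rational(1, 6)), N)), N) = Add(Add(Pow(N, 2), Mul(Mul(Rational(1, 6), N), N)), N) = Add(Add(Pow(N, 2), Mul(Rational(1, 6), Pow(N, 2))), N) = Add(Mul(Rational(7, 6), Pow(N, 2)), N) = Add(N, Mul(Rational(7, 6), Pow(N, 2))))
Function('c')(H, u) = Add(Rational(555, 2), Mul(H, u)) (Function('c')(H, u) = Add(Mul(H, u), Mul(Rational(1, 6), 15, Add(6, Mul(7, 15)))) = Add(Mul(H, u), Mul(Rational(1, 6), 15, Add(6, 105))) = Add(Mul(H, u), Mul(Rational(1, 6), 15, 111)) = Add(Mul(H, u), Rational(555, 2)) = Add(Rational(555, 2), Mul(H, u)))
Mul(57, Add(-99, Mul(-4, Function('c')(-4, 2)))) = Mul(57, Add(-99, Mul(-4, Add(Rational(555, 2), Mul(-4, 2))))) = Mul(57, Add(-99, Mul(-4, Add(Rational(555, 2), -8)))) = Mul(57, Add(-99, Mul(-4, Rational(539, 2)))) = Mul(57, Add(-99, -1078)) = Mul(57, -1177) = -67089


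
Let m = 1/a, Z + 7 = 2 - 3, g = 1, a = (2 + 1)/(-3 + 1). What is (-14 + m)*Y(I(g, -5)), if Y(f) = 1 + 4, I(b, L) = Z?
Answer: -220/3 ≈ -73.333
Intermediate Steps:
a = -3/2 (a = 3/(-2) = 3*(-½) = -3/2 ≈ -1.5000)
Z = -8 (Z = -7 + (2 - 3) = -7 - 1 = -8)
I(b, L) = -8
m = -⅔ (m = 1/(-3/2) = -⅔ ≈ -0.66667)
Y(f) = 5
(-14 + m)*Y(I(g, -5)) = (-14 - ⅔)*5 = -44/3*5 = -220/3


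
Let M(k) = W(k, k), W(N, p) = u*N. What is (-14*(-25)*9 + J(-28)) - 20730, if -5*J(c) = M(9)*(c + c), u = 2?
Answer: -86892/5 ≈ -17378.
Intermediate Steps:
W(N, p) = 2*N
M(k) = 2*k
J(c) = -36*c/5 (J(c) = -2*9*(c + c)/5 = -18*2*c/5 = -36*c/5)
(-14*(-25)*9 + J(-28)) - 20730 = (-14*(-25)*9 - 36/5*(-28)) - 20730 = (350*9 + 1008/5) - 20730 = (3150 + 1008/5) - 20730 = 16758/5 - 20730 = -86892/5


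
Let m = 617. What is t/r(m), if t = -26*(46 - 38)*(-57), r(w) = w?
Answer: 11856/617 ≈ 19.216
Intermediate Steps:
t = 11856 (t = -26*8*(-57) = -208*(-57) = 11856)
t/r(m) = 11856/617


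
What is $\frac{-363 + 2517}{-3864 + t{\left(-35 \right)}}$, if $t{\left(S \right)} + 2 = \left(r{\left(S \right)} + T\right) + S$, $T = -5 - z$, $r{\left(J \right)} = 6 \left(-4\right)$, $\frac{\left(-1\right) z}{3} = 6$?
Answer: $- \frac{359}{652} \approx -0.55061$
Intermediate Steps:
$z = -18$ ($z = \left(-3\right) 6 = -18$)
$r{\left(J \right)} = -24$
$T = 13$ ($T = -5 - -18 = -5 + 18 = 13$)
$t{\left(S \right)} = -13 + S$ ($t{\left(S \right)} = -2 + \left(\left(-24 + 13\right) + S\right) = -2 + \left(-11 + S\right) = -13 + S$)
$\frac{-363 + 2517}{-3864 + t{\left(-35 \right)}} = \frac{-363 + 2517}{-3864 - 48} = \frac{2154}{-3864 - 48} = \frac{2154}{-3912} = 2154 \left(- \frac{1}{3912}\right) = - \frac{359}{652}$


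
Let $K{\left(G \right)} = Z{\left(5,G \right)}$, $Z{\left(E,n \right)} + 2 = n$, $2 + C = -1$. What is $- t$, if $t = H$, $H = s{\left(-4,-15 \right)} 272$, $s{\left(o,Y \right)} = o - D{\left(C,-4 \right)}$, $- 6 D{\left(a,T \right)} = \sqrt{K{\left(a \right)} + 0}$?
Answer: $1088 - \frac{136 i \sqrt{5}}{3} \approx 1088.0 - 101.37 i$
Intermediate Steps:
$C = -3$ ($C = -2 - 1 = -3$)
$Z{\left(E,n \right)} = -2 + n$
$K{\left(G \right)} = -2 + G$
$D{\left(a,T \right)} = - \frac{\sqrt{-2 + a}}{6}$ ($D{\left(a,T \right)} = - \frac{\sqrt{\left(-2 + a\right) + 0}}{6} = - \frac{\sqrt{-2 + a}}{6}$)
$s{\left(o,Y \right)} = o + \frac{i \sqrt{5}}{6}$ ($s{\left(o,Y \right)} = o - - \frac{\sqrt{-2 - 3}}{6} = o - - \frac{\sqrt{-5}}{6} = o - - \frac{i \sqrt{5}}{6} = o + \frac{i \sqrt{5}}{6}$)
$H = -1088 + \frac{136 i \sqrt{5}}{3}$ ($H = \left(-4 + \frac{i \sqrt{5}}{6}\right) 272 = -1088 + \frac{136 i \sqrt{5}}{3} \approx -1088.0 + 101.37 i$)
$t = -1088 + \frac{136 i \sqrt{5}}{3} \approx -1088.0 + 101.37 i$
$- t = - (-1088 + \frac{136 i \sqrt{5}}{3}) = 1088 - \frac{136 i \sqrt{5}}{3}$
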